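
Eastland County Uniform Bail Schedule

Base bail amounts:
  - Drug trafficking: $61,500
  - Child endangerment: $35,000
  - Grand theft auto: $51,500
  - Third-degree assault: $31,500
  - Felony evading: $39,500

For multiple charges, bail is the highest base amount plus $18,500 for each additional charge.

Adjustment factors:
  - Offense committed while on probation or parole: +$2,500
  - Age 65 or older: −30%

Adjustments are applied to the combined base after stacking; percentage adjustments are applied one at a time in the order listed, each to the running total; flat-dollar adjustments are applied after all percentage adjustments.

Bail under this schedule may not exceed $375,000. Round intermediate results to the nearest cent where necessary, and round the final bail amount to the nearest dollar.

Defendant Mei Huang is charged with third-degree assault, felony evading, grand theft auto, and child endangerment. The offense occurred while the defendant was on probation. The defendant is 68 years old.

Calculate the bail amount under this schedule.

Base amounts from the schedule: third-degree assault $31,500; felony evading $39,500; grand theft auto $51,500; child endangerment $35,000.
Stacking rule: highest base plus $18,500 per additional charge. Highest is grand theft auto at $51,500; 3 additional charges → +$55,500. Combined base = $107,000.
Age 65 or older (−30%): $107,000 × 0.7 = $74,900.
Offense committed while on probation or parole (+$2,500 flat): $74,900 + $2,500 = $77,400.
$77,400 is within the $375,000 maximum.

$77,400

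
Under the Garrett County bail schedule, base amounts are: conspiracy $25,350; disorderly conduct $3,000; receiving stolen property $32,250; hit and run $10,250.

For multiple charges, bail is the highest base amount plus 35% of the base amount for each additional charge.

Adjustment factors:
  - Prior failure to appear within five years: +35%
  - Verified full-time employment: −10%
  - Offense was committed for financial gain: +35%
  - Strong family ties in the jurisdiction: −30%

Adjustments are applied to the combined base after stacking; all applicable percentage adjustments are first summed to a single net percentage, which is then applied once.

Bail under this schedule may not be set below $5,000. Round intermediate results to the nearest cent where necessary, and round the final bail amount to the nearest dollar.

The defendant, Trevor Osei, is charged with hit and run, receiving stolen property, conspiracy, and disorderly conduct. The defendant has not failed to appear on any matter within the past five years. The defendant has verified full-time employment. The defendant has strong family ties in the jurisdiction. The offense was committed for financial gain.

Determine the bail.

Base amounts from the schedule: hit and run $10,250; receiving stolen property $32,250; conspiracy $25,350; disorderly conduct $3,000.
Stacking rule: highest base plus 35% of each additional charge. Highest is receiving stolen property at $32,250. Additional: $10,250 × 35% = $3,587.50; $25,350 × 35% = $8,872.50; $3,000 × 35% = $1,050. Combined base = $32,250 + $13,510 = $45,760.
Net percentage adjustment: −10% +35% −30% = −5%. $45,760 × 0.95 = $43,472.
$43,472 is at or above the $5,000 minimum.

$43,472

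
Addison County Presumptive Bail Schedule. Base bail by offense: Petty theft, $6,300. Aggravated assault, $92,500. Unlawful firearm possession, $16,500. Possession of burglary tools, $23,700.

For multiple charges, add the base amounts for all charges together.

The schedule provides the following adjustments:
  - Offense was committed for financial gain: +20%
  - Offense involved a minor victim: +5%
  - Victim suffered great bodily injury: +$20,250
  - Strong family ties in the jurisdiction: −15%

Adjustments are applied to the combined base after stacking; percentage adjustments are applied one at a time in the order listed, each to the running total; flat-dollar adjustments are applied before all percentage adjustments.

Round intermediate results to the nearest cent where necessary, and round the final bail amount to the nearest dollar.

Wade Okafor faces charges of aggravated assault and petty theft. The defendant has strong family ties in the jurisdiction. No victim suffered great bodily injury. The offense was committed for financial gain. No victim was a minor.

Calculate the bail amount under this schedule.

Base amounts from the schedule: aggravated assault $92,500; petty theft $6,300.
Stacking rule: sum of all bases. $92,500 + $6,300 = $98,800.
Offense was committed for financial gain (+20%): $98,800 × 1.2 = $118,560.
Strong family ties in the jurisdiction (−15%): $118,560 × 0.85 = $100,776.

$100,776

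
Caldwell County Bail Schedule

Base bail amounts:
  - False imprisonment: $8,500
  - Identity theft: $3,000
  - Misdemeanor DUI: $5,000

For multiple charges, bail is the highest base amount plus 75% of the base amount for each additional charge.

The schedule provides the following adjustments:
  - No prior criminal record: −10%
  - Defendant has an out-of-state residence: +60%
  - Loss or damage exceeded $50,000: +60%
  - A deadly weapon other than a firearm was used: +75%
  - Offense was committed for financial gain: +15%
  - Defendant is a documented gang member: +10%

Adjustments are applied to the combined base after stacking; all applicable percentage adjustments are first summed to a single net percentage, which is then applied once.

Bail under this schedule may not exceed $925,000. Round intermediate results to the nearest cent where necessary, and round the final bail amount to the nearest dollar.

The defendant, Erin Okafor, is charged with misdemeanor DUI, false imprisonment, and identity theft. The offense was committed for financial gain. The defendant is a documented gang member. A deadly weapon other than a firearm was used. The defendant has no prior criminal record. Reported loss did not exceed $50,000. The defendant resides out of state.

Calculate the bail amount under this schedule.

Base amounts from the schedule: misdemeanor DUI $5,000; false imprisonment $8,500; identity theft $3,000.
Stacking rule: highest base plus 75% of each additional charge. Highest is false imprisonment at $8,500. Additional: $5,000 × 75% = $3,750; $3,000 × 75% = $2,250. Combined base = $8,500 + $6,000 = $14,500.
Net percentage adjustment: −10% +60% +75% +15% +10% = +150%. $14,500 × 2.5 = $36,250.
$36,250 is within the $925,000 maximum.

$36,250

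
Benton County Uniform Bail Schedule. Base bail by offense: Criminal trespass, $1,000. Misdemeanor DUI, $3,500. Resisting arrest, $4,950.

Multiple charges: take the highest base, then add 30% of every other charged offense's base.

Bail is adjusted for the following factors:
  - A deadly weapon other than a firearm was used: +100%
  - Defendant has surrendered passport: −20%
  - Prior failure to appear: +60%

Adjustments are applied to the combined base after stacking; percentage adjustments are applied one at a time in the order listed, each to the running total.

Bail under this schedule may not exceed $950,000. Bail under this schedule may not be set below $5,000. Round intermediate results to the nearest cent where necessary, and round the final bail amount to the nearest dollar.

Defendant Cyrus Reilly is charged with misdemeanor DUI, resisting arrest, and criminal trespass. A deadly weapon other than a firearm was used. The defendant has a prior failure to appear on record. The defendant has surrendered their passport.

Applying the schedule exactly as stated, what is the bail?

Base amounts from the schedule: misdemeanor DUI $3,500; resisting arrest $4,950; criminal trespass $1,000.
Stacking rule: highest base plus 30% of each additional charge. Highest is resisting arrest at $4,950. Additional: $3,500 × 30% = $1,050; $1,000 × 30% = $300. Combined base = $4,950 + $1,350 = $6,300.
A deadly weapon other than a firearm was used (+100%): $6,300 × 2 = $12,600.
Defendant has surrendered passport (−20%): $12,600 × 0.8 = $10,080.
Prior failure to appear (+60%): $10,080 × 1.6 = $16,128.
$16,128 is within the $950,000 maximum.
$16,128 is at or above the $5,000 minimum.

$16,128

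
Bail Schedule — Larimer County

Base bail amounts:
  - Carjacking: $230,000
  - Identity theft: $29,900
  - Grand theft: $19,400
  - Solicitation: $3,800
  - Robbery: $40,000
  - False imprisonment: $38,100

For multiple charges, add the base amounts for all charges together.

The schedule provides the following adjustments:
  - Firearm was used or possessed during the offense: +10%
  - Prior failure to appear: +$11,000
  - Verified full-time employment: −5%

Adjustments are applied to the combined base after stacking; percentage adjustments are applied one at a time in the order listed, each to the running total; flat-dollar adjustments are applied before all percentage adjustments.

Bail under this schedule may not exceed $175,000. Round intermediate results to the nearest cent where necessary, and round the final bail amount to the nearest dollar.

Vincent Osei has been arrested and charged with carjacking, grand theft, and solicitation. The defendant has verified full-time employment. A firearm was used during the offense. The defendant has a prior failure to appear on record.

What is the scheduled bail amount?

$175,000

Base amounts from the schedule: carjacking $230,000; grand theft $19,400; solicitation $3,800.
Stacking rule: sum of all bases. $230,000 + $19,400 + $3,800 = $253,200.
Prior failure to appear (+$11,000 flat): $253,200 + $11,000 = $264,200.
Firearm was used or possessed during the offense (+10%): $264,200 × 1.1 = $290,620.
Verified full-time employment (−5%): $290,620 × 0.95 = $276,089.
Result $276,089 exceeds the maximum of $175,000; bail is capped at $175,000.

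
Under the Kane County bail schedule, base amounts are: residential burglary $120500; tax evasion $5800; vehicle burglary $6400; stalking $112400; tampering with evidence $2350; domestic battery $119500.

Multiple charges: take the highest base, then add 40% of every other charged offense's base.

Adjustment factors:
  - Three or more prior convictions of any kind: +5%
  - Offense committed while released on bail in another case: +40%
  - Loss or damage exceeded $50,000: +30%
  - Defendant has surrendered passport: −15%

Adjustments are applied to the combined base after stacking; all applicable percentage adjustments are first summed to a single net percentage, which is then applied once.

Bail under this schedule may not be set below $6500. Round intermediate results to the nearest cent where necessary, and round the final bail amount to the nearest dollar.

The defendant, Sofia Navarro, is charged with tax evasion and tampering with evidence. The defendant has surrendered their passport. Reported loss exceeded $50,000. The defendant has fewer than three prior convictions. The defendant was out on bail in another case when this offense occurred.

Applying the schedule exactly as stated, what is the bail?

Base amounts from the schedule: tax evasion $5800; tampering with evidence $2350.
Stacking rule: highest base plus 40% of each additional charge. Highest is tax evasion at $5800. Additional: $2350 × 40% = $940. Combined base = $5800 + $940 = $6740.
Net percentage adjustment: +40% +30% −15% = +55%. $6740 × 1.55 = $10447.
$10447 is at or above the $6500 minimum.

$10447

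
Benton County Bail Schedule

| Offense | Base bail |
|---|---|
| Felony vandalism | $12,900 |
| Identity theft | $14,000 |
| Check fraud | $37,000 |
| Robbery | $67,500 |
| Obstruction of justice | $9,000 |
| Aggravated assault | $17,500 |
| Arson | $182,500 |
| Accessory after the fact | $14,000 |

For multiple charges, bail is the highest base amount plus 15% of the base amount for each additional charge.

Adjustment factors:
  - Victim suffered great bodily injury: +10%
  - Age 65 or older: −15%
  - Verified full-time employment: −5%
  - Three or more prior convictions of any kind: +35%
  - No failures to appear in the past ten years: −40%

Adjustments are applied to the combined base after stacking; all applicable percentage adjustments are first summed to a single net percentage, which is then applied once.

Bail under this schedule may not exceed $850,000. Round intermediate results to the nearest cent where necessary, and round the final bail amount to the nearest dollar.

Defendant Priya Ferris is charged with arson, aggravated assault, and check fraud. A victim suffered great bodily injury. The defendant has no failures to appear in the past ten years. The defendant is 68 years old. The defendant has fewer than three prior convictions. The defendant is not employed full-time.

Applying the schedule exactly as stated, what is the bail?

$104,871

Base amounts from the schedule: arson $182,500; aggravated assault $17,500; check fraud $37,000.
Stacking rule: highest base plus 15% of each additional charge. Highest is arson at $182,500. Additional: $17,500 × 15% = $2,625; $37,000 × 15% = $5,550. Combined base = $182,500 + $8,175 = $190,675.
Net percentage adjustment: +10% −15% −40% = −45%. $190,675 × 0.55 = $104,871.25.
$104,871.25 is within the $850,000 maximum.
Rounded to the nearest dollar: $104,871.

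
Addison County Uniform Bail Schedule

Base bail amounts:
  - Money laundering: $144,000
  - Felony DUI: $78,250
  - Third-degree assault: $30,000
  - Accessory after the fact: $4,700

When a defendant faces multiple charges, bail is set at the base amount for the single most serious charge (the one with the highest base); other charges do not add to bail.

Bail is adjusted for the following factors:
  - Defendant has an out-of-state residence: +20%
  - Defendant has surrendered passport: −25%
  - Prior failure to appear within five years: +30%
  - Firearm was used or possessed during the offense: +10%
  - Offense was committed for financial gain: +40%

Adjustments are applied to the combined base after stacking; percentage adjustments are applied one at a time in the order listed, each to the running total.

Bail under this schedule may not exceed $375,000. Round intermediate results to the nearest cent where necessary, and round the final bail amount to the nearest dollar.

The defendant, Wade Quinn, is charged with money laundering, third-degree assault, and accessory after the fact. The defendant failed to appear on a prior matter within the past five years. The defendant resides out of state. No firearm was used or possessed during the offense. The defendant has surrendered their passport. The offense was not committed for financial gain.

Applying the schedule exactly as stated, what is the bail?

$168,480

Base amounts from the schedule: money laundering $144,000; third-degree assault $30,000; accessory after the fact $4,700.
Stacking rule: use the highest base only. Highest is money laundering at $144,000. Combined base = $144,000.
Defendant has an out-of-state residence (+20%): $144,000 × 1.2 = $172,800.
Defendant has surrendered passport (−25%): $172,800 × 0.75 = $129,600.
Prior failure to appear within five years (+30%): $129,600 × 1.3 = $168,480.
$168,480 is within the $375,000 maximum.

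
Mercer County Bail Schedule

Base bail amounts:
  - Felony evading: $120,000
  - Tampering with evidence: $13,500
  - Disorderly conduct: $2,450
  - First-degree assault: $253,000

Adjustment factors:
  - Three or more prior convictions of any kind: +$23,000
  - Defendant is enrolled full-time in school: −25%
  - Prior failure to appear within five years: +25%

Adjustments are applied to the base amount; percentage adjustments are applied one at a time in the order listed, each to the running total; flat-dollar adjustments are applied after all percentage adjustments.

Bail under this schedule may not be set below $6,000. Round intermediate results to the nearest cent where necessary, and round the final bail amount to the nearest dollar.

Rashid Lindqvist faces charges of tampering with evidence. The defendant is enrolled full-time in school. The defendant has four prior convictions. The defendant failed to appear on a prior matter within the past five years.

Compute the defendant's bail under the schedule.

$35,656

Base amounts from the schedule: tampering with evidence $13,500.
Single charge. Combined base = $13,500.
Defendant is enrolled full-time in school (−25%): $13,500 × 0.75 = $10,125.
Prior failure to appear within five years (+25%): $10,125 × 1.25 = $12,656.25.
Three or more prior convictions of any kind (+$23,000 flat): $12,656.25 + $23,000 = $35,656.25.
$35,656.25 is at or above the $6,000 minimum.
Rounded to the nearest dollar: $35,656.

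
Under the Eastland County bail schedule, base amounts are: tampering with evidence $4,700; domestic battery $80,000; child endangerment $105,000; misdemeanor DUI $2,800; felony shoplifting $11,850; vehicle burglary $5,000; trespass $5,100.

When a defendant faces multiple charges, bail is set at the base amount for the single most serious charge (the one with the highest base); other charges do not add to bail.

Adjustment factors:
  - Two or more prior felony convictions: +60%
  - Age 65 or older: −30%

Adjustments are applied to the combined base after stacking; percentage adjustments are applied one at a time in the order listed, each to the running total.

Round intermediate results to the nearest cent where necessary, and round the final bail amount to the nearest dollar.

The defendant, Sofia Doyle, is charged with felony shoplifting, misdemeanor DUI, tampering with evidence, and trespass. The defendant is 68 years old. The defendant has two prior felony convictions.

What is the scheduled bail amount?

$13,272

Base amounts from the schedule: felony shoplifting $11,850; misdemeanor DUI $2,800; tampering with evidence $4,700; trespass $5,100.
Stacking rule: use the highest base only. Highest is felony shoplifting at $11,850. Combined base = $11,850.
Two or more prior felony convictions (+60%): $11,850 × 1.6 = $18,960.
Age 65 or older (−30%): $18,960 × 0.7 = $13,272.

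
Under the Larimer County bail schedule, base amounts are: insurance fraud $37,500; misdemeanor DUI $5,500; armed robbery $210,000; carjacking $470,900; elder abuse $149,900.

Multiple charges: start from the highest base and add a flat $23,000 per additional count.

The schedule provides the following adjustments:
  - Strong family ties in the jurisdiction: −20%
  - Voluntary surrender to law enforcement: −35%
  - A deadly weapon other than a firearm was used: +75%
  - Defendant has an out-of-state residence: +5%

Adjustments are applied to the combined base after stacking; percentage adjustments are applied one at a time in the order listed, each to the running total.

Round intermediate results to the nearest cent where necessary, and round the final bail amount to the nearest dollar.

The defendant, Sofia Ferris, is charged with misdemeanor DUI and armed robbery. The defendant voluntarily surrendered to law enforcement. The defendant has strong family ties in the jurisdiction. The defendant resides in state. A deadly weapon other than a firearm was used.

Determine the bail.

Base amounts from the schedule: misdemeanor DUI $5,500; armed robbery $210,000.
Stacking rule: highest base plus $23,000 per additional charge. Highest is armed robbery at $210,000; 1 additional charge → +$23,000. Combined base = $233,000.
Strong family ties in the jurisdiction (−20%): $233,000 × 0.8 = $186,400.
Voluntary surrender to law enforcement (−35%): $186,400 × 0.65 = $121,160.
A deadly weapon other than a firearm was used (+75%): $121,160 × 1.75 = $212,030.

$212,030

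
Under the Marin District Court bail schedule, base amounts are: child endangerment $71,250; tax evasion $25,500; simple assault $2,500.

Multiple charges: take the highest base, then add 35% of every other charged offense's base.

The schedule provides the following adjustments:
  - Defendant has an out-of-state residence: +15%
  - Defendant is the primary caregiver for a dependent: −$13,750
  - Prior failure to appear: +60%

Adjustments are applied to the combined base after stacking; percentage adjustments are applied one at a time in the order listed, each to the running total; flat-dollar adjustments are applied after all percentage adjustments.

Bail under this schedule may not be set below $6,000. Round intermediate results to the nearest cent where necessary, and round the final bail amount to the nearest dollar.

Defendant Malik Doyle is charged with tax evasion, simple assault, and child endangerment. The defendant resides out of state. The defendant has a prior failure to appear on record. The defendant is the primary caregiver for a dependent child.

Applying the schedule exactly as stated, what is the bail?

Base amounts from the schedule: tax evasion $25,500; simple assault $2,500; child endangerment $71,250.
Stacking rule: highest base plus 35% of each additional charge. Highest is child endangerment at $71,250. Additional: $25,500 × 35% = $8,925; $2,500 × 35% = $875. Combined base = $71,250 + $9,800 = $81,050.
Defendant has an out-of-state residence (+15%): $81,050 × 1.15 = $93,207.50.
Prior failure to appear (+60%): $93,207.50 × 1.6 = $149,132.
Defendant is the primary caregiver for a dependent (−$13,750 flat): $149,132 − $13,750 = $135,382.
$135,382 is at or above the $6,000 minimum.

$135,382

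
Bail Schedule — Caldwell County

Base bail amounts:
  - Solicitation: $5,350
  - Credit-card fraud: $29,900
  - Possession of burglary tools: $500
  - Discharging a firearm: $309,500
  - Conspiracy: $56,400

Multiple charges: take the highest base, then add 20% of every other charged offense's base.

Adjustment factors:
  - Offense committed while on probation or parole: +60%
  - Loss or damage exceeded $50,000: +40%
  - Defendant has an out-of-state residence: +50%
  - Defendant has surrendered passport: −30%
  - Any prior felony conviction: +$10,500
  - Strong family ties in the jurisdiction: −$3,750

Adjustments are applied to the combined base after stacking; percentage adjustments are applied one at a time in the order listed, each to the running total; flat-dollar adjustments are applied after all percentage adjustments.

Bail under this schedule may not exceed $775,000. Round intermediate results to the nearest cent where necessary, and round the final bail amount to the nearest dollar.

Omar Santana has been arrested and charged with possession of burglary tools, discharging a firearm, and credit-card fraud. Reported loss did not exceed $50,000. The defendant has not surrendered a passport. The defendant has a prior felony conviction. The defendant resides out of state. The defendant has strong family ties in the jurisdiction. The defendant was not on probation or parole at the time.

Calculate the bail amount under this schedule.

Base amounts from the schedule: possession of burglary tools $500; discharging a firearm $309,500; credit-card fraud $29,900.
Stacking rule: highest base plus 20% of each additional charge. Highest is discharging a firearm at $309,500. Additional: $500 × 20% = $100; $29,900 × 20% = $5,980. Combined base = $309,500 + $6,080 = $315,580.
Defendant has an out-of-state residence (+50%): $315,580 × 1.5 = $473,370.
Any prior felony conviction (+$10,500 flat): $473,370 + $10,500 = $483,870.
Strong family ties in the jurisdiction (−$3,750 flat): $483,870 − $3,750 = $480,120.
$480,120 is within the $775,000 maximum.

$480,120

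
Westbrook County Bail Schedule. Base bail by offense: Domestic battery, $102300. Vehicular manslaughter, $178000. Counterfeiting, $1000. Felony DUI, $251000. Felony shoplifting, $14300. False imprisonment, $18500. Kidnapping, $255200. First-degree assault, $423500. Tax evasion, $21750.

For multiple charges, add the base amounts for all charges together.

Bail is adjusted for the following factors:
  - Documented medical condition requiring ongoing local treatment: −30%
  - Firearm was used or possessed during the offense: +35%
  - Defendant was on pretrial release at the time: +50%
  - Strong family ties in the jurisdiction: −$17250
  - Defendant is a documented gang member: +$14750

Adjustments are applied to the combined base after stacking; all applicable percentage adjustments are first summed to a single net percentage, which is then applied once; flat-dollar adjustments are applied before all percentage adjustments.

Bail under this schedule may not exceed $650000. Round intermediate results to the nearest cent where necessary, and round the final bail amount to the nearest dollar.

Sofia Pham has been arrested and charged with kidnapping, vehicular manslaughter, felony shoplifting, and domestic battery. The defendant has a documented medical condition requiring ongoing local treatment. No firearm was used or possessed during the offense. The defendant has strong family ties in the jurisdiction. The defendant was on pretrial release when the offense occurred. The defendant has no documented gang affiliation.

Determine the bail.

$639060

Base amounts from the schedule: kidnapping $255200; vehicular manslaughter $178000; felony shoplifting $14300; domestic battery $102300.
Stacking rule: sum of all bases. $255200 + $178000 + $14300 + $102300 = $549800.
Strong family ties in the jurisdiction (−$17250 flat): $549800 − $17250 = $532550.
Net percentage adjustment: −30% +50% = +20%. $532550 × 1.2 = $639060.
$639060 is within the $650000 maximum.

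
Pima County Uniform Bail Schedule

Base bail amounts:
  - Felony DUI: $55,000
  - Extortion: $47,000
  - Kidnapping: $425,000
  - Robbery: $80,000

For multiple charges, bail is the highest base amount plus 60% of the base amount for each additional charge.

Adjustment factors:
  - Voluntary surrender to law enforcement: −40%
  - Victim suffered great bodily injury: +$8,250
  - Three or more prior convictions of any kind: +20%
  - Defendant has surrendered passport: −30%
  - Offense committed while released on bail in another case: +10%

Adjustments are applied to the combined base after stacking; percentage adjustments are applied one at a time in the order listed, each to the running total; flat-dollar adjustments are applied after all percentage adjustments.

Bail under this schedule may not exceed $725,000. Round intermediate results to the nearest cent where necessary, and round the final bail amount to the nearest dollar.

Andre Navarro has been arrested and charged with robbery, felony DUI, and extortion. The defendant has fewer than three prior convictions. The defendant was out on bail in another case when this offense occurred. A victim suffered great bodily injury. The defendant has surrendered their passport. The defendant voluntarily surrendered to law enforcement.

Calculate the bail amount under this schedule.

Base amounts from the schedule: robbery $80,000; felony DUI $55,000; extortion $47,000.
Stacking rule: highest base plus 60% of each additional charge. Highest is robbery at $80,000. Additional: $55,000 × 60% = $33,000; $47,000 × 60% = $28,200. Combined base = $80,000 + $61,200 = $141,200.
Voluntary surrender to law enforcement (−40%): $141,200 × 0.6 = $84,720.
Defendant has surrendered passport (−30%): $84,720 × 0.7 = $59,304.
Offense committed while released on bail in another case (+10%): $59,304 × 1.1 = $65,234.40.
Victim suffered great bodily injury (+$8,250 flat): $65,234.40 + $8,250 = $73,484.40.
$73,484.40 is within the $725,000 maximum.
Rounded to the nearest dollar: $73,484.

$73,484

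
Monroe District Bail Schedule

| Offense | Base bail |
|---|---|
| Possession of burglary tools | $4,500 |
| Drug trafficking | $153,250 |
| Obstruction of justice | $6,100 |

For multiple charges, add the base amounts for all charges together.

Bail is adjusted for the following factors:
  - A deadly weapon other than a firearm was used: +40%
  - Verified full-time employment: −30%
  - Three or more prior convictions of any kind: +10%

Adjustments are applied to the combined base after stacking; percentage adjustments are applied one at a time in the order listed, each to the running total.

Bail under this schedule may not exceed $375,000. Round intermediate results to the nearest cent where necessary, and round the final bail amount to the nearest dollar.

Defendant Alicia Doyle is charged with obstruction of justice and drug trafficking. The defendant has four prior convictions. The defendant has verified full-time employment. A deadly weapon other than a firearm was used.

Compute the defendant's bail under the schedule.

$171,779

Base amounts from the schedule: obstruction of justice $6,100; drug trafficking $153,250.
Stacking rule: sum of all bases. $6,100 + $153,250 = $159,350.
A deadly weapon other than a firearm was used (+40%): $159,350 × 1.4 = $223,090.
Verified full-time employment (−30%): $223,090 × 0.7 = $156,163.
Three or more prior convictions of any kind (+10%): $156,163 × 1.1 = $171,779.30.
$171,779.30 is within the $375,000 maximum.
Rounded to the nearest dollar: $171,779.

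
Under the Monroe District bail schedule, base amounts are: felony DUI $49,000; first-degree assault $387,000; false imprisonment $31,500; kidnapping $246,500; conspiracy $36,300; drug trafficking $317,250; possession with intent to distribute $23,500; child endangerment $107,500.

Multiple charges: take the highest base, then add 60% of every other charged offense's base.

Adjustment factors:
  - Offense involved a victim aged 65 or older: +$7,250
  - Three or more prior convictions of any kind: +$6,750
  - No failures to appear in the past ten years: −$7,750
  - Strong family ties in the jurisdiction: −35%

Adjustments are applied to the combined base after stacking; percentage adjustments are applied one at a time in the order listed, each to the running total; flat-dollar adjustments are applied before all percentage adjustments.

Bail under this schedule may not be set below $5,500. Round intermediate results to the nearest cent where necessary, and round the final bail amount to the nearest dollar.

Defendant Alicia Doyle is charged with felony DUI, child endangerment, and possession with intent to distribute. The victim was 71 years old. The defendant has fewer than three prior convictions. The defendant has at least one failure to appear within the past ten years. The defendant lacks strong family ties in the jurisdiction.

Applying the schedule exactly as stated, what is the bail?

Base amounts from the schedule: felony DUI $49,000; child endangerment $107,500; possession with intent to distribute $23,500.
Stacking rule: highest base plus 60% of each additional charge. Highest is child endangerment at $107,500. Additional: $49,000 × 60% = $29,400; $23,500 × 60% = $14,100. Combined base = $107,500 + $43,500 = $151,000.
Offense involved a victim aged 65 or older (+$7,250 flat): $151,000 + $7,250 = $158,250.
$158,250 is at or above the $5,500 minimum.

$158,250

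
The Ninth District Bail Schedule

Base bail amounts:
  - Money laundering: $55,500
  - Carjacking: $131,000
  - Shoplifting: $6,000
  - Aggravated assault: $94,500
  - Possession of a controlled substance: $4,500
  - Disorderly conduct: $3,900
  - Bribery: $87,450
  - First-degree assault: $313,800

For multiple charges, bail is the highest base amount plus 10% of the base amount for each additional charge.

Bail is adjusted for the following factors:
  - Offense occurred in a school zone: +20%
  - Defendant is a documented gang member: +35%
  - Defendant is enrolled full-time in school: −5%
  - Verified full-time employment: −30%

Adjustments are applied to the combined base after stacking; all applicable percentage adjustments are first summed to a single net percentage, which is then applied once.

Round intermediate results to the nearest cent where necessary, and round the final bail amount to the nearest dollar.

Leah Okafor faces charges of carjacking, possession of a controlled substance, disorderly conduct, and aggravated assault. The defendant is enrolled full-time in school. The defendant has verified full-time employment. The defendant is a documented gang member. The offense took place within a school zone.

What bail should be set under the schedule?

$169,548

Base amounts from the schedule: carjacking $131,000; possession of a controlled substance $4,500; disorderly conduct $3,900; aggravated assault $94,500.
Stacking rule: highest base plus 10% of each additional charge. Highest is carjacking at $131,000. Additional: $4,500 × 10% = $450; $3,900 × 10% = $390; $94,500 × 10% = $9,450. Combined base = $131,000 + $10,290 = $141,290.
Net percentage adjustment: +20% +35% −5% −30% = +20%. $141,290 × 1.2 = $169,548.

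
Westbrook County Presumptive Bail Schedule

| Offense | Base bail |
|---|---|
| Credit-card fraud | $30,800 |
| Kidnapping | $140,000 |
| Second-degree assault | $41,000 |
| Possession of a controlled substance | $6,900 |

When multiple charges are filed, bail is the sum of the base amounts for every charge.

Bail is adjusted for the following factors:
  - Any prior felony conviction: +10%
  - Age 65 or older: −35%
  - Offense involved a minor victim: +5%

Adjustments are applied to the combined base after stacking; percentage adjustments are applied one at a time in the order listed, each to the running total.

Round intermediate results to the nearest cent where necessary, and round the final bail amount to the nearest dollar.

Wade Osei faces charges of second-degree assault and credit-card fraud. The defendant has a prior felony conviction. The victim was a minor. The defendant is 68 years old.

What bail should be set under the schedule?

Base amounts from the schedule: second-degree assault $41,000; credit-card fraud $30,800.
Stacking rule: sum of all bases. $41,000 + $30,800 = $71,800.
Any prior felony conviction (+10%): $71,800 × 1.1 = $78,980.
Age 65 or older (−35%): $78,980 × 0.65 = $51,337.
Offense involved a minor victim (+5%): $51,337 × 1.05 = $53,903.85.
Rounded to the nearest dollar: $53,904.

$53,904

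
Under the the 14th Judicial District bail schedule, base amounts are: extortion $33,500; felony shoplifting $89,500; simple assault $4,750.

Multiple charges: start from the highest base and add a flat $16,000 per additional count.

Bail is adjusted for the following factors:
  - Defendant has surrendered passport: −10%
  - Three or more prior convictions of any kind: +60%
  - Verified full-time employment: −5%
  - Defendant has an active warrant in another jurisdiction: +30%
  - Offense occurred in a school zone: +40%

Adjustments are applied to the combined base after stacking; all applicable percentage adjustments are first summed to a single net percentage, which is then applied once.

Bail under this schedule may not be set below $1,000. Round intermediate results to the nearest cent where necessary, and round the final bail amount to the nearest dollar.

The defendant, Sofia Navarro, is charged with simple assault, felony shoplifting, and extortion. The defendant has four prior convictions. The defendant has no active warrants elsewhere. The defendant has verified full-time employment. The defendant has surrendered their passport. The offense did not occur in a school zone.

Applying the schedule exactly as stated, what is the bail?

Base amounts from the schedule: simple assault $4,750; felony shoplifting $89,500; extortion $33,500.
Stacking rule: highest base plus $16,000 per additional charge. Highest is felony shoplifting at $89,500; 2 additional charges → +$32,000. Combined base = $121,500.
Net percentage adjustment: −10% +60% −5% = +45%. $121,500 × 1.45 = $176,175.
$176,175 is at or above the $1,000 minimum.

$176,175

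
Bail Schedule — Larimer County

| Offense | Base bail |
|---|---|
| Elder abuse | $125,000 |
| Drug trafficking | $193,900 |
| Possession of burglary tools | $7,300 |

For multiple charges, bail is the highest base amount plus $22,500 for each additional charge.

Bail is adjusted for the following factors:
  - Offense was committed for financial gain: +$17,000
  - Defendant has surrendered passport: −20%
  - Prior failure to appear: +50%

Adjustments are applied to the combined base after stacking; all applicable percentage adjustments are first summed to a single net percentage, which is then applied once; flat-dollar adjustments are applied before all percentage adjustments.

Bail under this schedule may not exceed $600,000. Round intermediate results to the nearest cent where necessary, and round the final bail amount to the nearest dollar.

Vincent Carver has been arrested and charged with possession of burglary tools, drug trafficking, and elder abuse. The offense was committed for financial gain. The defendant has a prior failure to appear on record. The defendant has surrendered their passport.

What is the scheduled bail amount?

Base amounts from the schedule: possession of burglary tools $7,300; drug trafficking $193,900; elder abuse $125,000.
Stacking rule: highest base plus $22,500 per additional charge. Highest is drug trafficking at $193,900; 2 additional charges → +$45,000. Combined base = $238,900.
Offense was committed for financial gain (+$17,000 flat): $238,900 + $17,000 = $255,900.
Net percentage adjustment: −20% +50% = +30%. $255,900 × 1.3 = $332,670.
$332,670 is within the $600,000 maximum.

$332,670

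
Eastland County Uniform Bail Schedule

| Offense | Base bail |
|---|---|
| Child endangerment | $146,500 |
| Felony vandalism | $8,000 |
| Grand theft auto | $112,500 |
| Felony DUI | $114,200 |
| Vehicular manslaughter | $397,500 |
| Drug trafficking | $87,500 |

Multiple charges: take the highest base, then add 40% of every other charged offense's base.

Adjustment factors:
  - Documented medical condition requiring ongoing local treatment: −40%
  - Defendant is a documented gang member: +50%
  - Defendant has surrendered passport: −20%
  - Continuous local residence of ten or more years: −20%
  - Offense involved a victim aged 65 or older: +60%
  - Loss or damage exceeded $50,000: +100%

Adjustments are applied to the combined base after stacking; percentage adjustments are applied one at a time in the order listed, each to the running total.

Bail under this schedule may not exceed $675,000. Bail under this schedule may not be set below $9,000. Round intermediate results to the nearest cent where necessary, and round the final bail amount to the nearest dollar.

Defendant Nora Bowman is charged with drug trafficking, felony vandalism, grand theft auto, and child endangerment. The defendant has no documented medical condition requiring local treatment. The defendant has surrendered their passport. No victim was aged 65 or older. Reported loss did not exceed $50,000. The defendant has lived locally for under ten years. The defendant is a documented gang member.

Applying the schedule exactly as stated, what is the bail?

Base amounts from the schedule: drug trafficking $87,500; felony vandalism $8,000; grand theft auto $112,500; child endangerment $146,500.
Stacking rule: highest base plus 40% of each additional charge. Highest is child endangerment at $146,500. Additional: $87,500 × 40% = $35,000; $8,000 × 40% = $3,200; $112,500 × 40% = $45,000. Combined base = $146,500 + $83,200 = $229,700.
Defendant is a documented gang member (+50%): $229,700 × 1.5 = $344,550.
Defendant has surrendered passport (−20%): $344,550 × 0.8 = $275,640.
$275,640 is within the $675,000 maximum.
$275,640 is at or above the $9,000 minimum.

$275,640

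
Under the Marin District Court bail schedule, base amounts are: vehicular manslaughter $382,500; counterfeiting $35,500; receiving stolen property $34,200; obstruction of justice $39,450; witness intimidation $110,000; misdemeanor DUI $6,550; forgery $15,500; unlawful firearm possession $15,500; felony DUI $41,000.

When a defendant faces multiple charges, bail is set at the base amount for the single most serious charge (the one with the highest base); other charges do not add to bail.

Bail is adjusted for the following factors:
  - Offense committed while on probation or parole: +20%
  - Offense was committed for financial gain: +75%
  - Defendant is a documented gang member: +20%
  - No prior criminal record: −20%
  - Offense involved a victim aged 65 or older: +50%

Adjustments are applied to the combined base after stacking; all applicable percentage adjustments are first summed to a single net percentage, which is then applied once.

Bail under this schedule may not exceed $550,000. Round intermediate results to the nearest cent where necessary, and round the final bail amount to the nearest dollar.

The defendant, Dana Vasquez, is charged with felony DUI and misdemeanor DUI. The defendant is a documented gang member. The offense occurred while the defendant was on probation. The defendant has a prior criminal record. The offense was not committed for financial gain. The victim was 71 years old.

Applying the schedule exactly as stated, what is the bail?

$77,900

Base amounts from the schedule: felony DUI $41,000; misdemeanor DUI $6,550.
Stacking rule: use the highest base only. Highest is felony DUI at $41,000. Combined base = $41,000.
Net percentage adjustment: +20% +20% +50% = +90%. $41,000 × 1.9 = $77,900.
$77,900 is within the $550,000 maximum.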